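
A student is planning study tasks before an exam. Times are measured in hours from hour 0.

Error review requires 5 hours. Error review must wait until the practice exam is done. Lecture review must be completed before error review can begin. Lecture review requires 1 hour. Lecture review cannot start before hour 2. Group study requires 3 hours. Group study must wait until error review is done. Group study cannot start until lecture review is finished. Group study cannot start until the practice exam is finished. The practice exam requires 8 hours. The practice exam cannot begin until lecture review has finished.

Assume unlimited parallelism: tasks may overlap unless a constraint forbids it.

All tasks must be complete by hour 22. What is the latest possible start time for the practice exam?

Group study must finish by hour 22; it takes 3 hours, so it must start by 22 − 3 = hour 19.
Error review has to be done before group study (must start by hour 19). That means finishing by hour 19, i.e. starting by 19 − 5 = hour 14.
The practice exam feeds error review (must start by hour 14); group study (must start by hour 19). Taking the minimum, the practice exam must finish by hour 14 and start by 14 − 8 = hour 6.

6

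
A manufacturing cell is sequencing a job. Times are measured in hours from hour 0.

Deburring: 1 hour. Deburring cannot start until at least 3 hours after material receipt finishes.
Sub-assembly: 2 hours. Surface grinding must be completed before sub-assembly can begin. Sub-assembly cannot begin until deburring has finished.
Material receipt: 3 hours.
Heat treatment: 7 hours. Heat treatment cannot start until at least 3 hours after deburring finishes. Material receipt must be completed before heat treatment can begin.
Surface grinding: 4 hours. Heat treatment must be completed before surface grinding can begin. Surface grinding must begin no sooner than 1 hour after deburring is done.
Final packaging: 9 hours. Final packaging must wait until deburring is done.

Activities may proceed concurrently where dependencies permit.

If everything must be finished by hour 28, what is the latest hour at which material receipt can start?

5

Sub-assembly must finish by hour 28; it takes 2 hours, so it must start by 28 − 2 = hour 26.
Surface grinding must finish before sub-assembly (must start by hour 26). With a 4-hour duration, surface grinding must start by 26 − 4 = hour 22.
Heat treatment has to be done before surface grinding (must start by hour 22). That means finishing by hour 22, i.e. starting by 22 − 7 = hour 15.
Final packaging must finish by hour 28; it takes 9 hours, so it must start by 28 − 9 = hour 19.
Deburring feeds heat treatment (must start by hour 15, minus 3-hour gap → hour 12); surface grinding (must start by hour 22, minus 1-hour gap → hour 21); sub-assembly (must start by hour 26); final packaging (must start by hour 19). Taking the minimum, deburring must finish by hour 12 and start by 12 − 1 = hour 11.
Material receipt must finish in time for deburring (must start by hour 11, minus 3-hour gap → hour 8); heat treatment (must start by hour 15). The tightest is hour 8, so material receipt must start by 8 − 3 = hour 5.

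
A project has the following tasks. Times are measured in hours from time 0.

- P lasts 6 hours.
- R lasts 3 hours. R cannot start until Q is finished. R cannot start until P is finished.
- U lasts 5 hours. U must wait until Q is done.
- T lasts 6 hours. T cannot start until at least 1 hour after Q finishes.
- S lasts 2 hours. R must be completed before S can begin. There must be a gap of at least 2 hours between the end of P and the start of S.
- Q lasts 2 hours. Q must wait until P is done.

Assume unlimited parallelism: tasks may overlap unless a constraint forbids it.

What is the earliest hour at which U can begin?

P has no prerequisites, so it starts at hour 0 and finishes at hour 6.
Q waits on P (finishes hour 6), so it starts at hour 6 and finishes at 6 + 2 = hour 8.
U waits on Q (finishes hour 8), so the earliest it can start is hour 8.

8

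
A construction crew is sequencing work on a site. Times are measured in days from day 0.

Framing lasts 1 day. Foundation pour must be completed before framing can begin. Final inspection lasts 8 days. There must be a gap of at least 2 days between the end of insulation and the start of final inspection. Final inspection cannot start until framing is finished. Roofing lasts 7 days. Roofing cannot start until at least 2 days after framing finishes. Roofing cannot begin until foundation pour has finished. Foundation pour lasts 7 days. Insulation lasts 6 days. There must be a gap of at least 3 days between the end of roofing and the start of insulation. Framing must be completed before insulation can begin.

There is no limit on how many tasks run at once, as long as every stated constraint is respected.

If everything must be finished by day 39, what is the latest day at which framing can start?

10

To finish by day 39, final inspection (duration 8) must start no later than day 31.
Since final inspection (must start by day 31, minus 2-day gap → day 29) depends on it, insulation must finish by day 29. Backing off its 6-day duration gives a latest start of day 23.
Roofing has to be done before insulation (must start by day 23, minus 3-day gap → day 20). That means finishing by day 20, i.e. starting by 20 − 7 = day 13.
Framing feeds roofing (must start by day 13, minus 2-day gap → day 11); insulation (must start by day 23); final inspection (must start by day 31). Taking the minimum, framing must finish by day 11 and start by 11 − 1 = day 10.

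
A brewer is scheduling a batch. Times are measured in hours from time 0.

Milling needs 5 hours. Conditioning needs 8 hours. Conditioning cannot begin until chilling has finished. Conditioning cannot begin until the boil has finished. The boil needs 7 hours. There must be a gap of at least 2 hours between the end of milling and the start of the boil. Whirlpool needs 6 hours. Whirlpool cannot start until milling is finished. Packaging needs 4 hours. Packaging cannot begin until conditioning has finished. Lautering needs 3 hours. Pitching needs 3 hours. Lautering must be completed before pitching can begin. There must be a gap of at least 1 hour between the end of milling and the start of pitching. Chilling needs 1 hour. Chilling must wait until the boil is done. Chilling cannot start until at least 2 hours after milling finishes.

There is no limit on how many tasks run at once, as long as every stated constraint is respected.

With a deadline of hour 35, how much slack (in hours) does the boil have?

Milling has no prerequisites, so it starts at hour 0 and finishes at hour 5.
The boil cannot begin until milling (finishes hour 5, plus 2-hour gap → hour 7). It runs from hour 7 to 7 + 7 = hour 14.

Working backward from the deadline:
Packaging has no dependents, so it just needs to finish by hour 35. Starting by 35 − 4 = hour 31 achieves that.
Since packaging (must start by hour 31) depends on it, conditioning must finish by hour 31. Backing off its 8-hour duration gives a latest start of hour 23.
Chilling feeds into conditioning (must start by hour 23); so chilling must finish by hour 23 and therefore start by hour 22.
The boil feeds chilling (must start by hour 22); conditioning (must start by hour 23). Taking the minimum, the boil must finish by hour 22 and start by 22 − 7 = hour 15.
So the boil can start as early as hour 7 and as late as hour 15, giving 15 − 7 = 8 hours of slack.

8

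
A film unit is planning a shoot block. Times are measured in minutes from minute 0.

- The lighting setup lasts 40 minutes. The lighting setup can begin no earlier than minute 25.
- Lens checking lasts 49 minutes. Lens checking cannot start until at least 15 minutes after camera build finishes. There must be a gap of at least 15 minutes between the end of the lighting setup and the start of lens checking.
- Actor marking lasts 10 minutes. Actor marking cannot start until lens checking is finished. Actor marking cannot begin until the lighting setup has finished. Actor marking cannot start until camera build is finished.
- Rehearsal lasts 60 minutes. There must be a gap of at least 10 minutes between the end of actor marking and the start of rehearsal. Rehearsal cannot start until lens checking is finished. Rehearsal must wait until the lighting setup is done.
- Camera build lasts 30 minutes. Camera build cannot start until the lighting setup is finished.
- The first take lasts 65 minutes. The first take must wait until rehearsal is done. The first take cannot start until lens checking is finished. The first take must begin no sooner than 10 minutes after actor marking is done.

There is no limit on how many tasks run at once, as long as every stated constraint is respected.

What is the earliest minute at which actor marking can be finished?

The lighting setup waits on its own release at minute 25, so it starts at minute 25 and finishes at 25 + 40 = minute 65.
After the lighting setup (finishes minute 65), camera build can start at minute 65 and finishes at minute 95.
Lens checking needs all of camera build (finishes minute 95, plus 15-minute gap → minute 110); the lighting setup (finishes minute 65, plus 15-minute gap → minute 80). That puts its earliest start at minute 110; it finishes at 110 + 49 = minute 159.
Actor marking cannot start until lens checking (finishes minute 159); the lighting setup (finishes minute 65); camera build (finishes minute 95). The controlling bound is minute 159, so actor marking finishes at 159 + 10 = minute 169.

169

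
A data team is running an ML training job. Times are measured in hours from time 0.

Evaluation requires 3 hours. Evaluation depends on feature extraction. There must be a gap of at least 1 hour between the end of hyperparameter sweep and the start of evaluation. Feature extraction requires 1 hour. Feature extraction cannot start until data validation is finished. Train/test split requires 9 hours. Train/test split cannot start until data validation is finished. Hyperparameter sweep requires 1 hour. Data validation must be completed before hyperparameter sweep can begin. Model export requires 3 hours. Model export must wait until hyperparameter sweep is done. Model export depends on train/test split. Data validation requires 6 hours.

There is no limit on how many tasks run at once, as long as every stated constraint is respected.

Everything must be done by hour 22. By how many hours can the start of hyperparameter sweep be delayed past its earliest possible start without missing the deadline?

11

Nothing blocks data validation, so it runs from hour 0 to hour 6.
Hyperparameter sweep cannot begin until data validation (finishes hour 6). It runs from hour 6 to 6 + 1 = hour 7.

Working backward from the deadline:
To finish by hour 22, evaluation (duration 3) must start no later than hour 19.
To finish by hour 22, model export (duration 3) must start no later than hour 19.
Hyperparameter sweep must finish in time for evaluation (must start by hour 19, minus 1-hour gap → hour 18); model export (must start by hour 19). The tightest is hour 18, so hyperparameter sweep must start by 18 − 1 = hour 17.
So hyperparameter sweep can start as early as hour 6 and as late as hour 17, giving 17 − 6 = 11 hours of slack.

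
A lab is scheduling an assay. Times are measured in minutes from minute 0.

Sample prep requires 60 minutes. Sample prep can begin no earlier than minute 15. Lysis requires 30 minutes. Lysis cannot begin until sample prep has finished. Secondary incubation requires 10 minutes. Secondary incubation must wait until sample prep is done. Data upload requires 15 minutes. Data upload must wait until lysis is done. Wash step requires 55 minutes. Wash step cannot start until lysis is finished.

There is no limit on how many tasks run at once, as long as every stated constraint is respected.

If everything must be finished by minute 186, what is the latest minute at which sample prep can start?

Nothing follows wash step; the deadline of minute 186 is its only limit. It must start by 186 − 55 = minute 131.
Data upload must finish by minute 186; it takes 15 minutes, so it must start by 186 − 15 = minute 171.
Lysis feeds wash step (must start by minute 131); data upload (must start by minute 171). Taking the minimum, lysis must finish by minute 131 and start by 131 − 30 = minute 101.
To finish by minute 186, secondary incubation (duration 10) must start no later than minute 176.
Sample prep must finish in time for lysis (must start by minute 101); secondary incubation (must start by minute 176). The tightest is minute 101, so sample prep must start by 101 − 60 = minute 41.

41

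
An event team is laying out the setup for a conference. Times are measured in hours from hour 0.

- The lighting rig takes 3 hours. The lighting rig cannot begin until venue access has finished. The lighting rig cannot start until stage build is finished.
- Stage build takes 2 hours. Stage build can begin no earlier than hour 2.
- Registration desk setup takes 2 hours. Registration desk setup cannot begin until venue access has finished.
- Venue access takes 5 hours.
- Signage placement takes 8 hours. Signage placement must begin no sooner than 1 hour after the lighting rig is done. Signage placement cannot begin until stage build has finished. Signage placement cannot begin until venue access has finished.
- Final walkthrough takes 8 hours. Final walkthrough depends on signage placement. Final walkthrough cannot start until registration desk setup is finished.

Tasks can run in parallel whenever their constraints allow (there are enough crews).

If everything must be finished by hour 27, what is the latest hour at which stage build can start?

5

To finish by hour 27, final walkthrough (duration 8) must start no later than hour 19.
Signage placement must finish before final walkthrough (must start by hour 19). With an 8-hour duration, signage placement must start by 19 − 8 = hour 11.
The lighting rig has to be done before signage placement (must start by hour 11, minus 1-hour gap → hour 10). That means finishing by hour 10, i.e. starting by 10 − 3 = hour 7.
Stage build feeds the lighting rig (must start by hour 7); signage placement (must start by hour 11). Taking the minimum, stage build must finish by hour 7 and start by 7 − 2 = hour 5.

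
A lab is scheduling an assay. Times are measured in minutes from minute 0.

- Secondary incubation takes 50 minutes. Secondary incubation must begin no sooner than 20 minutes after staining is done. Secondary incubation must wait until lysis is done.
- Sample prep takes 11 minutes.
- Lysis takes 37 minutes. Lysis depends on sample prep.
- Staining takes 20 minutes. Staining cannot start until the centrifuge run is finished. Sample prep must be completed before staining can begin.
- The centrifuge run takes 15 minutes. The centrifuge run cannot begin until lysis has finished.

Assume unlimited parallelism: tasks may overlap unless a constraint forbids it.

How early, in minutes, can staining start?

63

Sample prep has no prerequisites, so it starts at minute 0 and finishes at minute 11.
Lysis cannot begin until sample prep (finishes minute 11). It runs from minute 11 to 11 + 37 = minute 48.
After lysis (finishes minute 48), the centrifuge run can start at minute 48 and finishes at minute 63.
Staining waits on the centrifuge run (finishes minute 63); sample prep (finishes minute 11). The latest of these is minute 63, which is the earliest staining can start.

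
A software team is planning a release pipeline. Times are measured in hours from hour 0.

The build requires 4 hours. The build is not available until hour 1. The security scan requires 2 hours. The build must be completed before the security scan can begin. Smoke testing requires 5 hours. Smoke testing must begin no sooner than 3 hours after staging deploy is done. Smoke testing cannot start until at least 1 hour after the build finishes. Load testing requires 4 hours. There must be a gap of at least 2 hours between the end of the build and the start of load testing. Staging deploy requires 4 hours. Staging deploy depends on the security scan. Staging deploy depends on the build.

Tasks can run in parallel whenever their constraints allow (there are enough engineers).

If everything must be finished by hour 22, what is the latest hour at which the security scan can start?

8

Smoke testing has no dependents, so it just needs to finish by hour 22. Starting by 22 − 5 = hour 17 achieves that.
Staging deploy feeds into smoke testing (must start by hour 17, minus 3-hour gap → hour 14); so staging deploy must finish by hour 14 and therefore start by hour 10.
Since staging deploy (must start by hour 10) depends on it, the security scan must finish by hour 10. Backing off its 2-hour duration gives a latest start of hour 8.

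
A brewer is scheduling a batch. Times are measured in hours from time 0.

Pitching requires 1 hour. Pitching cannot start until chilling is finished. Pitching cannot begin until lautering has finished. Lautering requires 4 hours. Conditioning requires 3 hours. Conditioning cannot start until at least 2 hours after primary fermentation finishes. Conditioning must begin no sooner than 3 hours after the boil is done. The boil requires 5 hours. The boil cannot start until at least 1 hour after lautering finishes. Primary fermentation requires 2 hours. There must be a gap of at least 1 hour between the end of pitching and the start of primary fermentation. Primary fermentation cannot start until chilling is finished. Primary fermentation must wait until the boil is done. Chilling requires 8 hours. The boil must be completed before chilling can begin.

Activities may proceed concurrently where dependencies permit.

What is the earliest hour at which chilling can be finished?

Nothing blocks lautering, so it runs from hour 0 to hour 4.
The boil waits on lautering (finishes hour 4, plus 1-hour gap → hour 5), so it starts at hour 5 and finishes at 5 + 5 = hour 10.
After the boil (finishes hour 10), chilling can start at hour 10 and finishes at hour 18.

18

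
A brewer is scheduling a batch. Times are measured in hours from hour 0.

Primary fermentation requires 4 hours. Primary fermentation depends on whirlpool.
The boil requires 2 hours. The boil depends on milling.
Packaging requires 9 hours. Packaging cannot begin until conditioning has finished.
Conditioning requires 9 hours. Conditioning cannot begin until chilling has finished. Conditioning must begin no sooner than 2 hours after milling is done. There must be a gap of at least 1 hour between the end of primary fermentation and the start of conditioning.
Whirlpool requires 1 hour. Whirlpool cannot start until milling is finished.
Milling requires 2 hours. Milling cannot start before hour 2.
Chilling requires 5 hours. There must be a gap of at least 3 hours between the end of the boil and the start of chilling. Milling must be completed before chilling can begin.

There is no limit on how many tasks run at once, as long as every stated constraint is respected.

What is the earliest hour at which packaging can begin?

Milling cannot begin until its own release at hour 2. It runs from hour 2 to 2 + 2 = hour 4.
After milling (finishes hour 4), whirlpool can start at hour 4 and finishes at hour 5.
Primary fermentation cannot begin until whirlpool (finishes hour 5). It runs from hour 5 to 5 + 4 = hour 9.
The boil waits on milling (finishes hour 4), so it starts at hour 4 and finishes at 4 + 2 = hour 6.
Chilling needs all of the boil (finishes hour 6, plus 3-hour gap → hour 9); milling (finishes hour 4). That puts its earliest start at hour 9; it finishes at 9 + 5 = hour 14.
Conditioning has to wait for chilling (finishes hour 14); milling (finishes hour 4, plus 2-hour gap → hour 6); primary fermentation (finishes hour 9, plus 1-hour gap → hour 10). The latest of these is hour 14, so conditioning runs hour 14 to 14 + 9 = hour 23.
Packaging waits on conditioning (finishes hour 23), so the earliest it can start is hour 23.

23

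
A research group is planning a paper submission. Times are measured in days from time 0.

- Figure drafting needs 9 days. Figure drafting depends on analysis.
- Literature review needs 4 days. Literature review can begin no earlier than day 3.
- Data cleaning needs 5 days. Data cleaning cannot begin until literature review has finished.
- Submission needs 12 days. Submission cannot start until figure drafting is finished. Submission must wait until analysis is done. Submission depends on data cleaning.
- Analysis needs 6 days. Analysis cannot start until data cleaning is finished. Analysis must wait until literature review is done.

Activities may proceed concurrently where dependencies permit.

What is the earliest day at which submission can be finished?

Literature review cannot begin until its own release at day 3. It runs from day 3 to 3 + 4 = day 7.
After literature review (finishes day 7), data cleaning can start at day 7 and finishes at day 12.
Analysis has to wait for data cleaning (finishes day 12); literature review (finishes day 7). The latest of these is day 12, so analysis runs day 12 to 12 + 6 = day 18.
After analysis (finishes day 18), figure drafting can start at day 18 and finishes at day 27.
Submission needs all of figure drafting (finishes day 27); analysis (finishes day 18); data cleaning (finishes day 12). That puts its earliest start at day 27; it finishes at 27 + 12 = day 39.

39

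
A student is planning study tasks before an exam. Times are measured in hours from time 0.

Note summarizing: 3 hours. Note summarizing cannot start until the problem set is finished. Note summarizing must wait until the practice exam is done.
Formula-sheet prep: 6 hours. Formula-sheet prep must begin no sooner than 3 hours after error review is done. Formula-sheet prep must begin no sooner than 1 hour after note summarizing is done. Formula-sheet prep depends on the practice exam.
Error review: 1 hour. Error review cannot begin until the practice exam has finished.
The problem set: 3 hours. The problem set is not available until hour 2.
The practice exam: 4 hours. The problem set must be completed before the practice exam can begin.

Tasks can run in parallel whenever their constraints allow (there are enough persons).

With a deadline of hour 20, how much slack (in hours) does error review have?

The problem set cannot begin until its own release at hour 2. It runs from hour 2 to 2 + 3 = hour 5.
After the problem set (finishes hour 5), the practice exam can start at hour 5 and finishes at hour 9.
After the practice exam (finishes hour 9), error review can start at hour 9 and finishes at hour 10.

Working backward from the deadline:
Formula-sheet prep must finish by hour 20; it takes 6 hours, so it must start by 20 − 6 = hour 14.
Error review feeds into formula-sheet prep (must start by hour 14, minus 3-hour gap → hour 11); so error review must finish by hour 11 and therefore start by hour 10.
So error review can start as early as hour 9 and as late as hour 10, giving 10 − 9 = 1 hour of slack.

1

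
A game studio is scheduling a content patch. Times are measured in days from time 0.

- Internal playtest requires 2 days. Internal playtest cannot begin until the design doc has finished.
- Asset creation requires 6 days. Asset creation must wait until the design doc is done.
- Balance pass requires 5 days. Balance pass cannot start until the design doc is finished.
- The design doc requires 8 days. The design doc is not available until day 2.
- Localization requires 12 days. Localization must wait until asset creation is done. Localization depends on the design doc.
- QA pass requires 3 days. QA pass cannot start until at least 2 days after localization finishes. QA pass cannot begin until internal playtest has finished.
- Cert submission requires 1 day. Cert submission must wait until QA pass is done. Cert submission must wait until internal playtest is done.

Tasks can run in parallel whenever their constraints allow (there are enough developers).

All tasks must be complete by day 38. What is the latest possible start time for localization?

Cert submission has no dependents, so it just needs to finish by day 38. Starting by 38 − 1 = day 37 achieves that.
QA pass has to be done before cert submission (must start by day 37). That means finishing by day 37, i.e. starting by 37 − 3 = day 34.
Localization must finish before QA pass (must start by day 34, minus 2-day gap → day 32). With a 12-day duration, localization must start by 32 − 12 = day 20.

20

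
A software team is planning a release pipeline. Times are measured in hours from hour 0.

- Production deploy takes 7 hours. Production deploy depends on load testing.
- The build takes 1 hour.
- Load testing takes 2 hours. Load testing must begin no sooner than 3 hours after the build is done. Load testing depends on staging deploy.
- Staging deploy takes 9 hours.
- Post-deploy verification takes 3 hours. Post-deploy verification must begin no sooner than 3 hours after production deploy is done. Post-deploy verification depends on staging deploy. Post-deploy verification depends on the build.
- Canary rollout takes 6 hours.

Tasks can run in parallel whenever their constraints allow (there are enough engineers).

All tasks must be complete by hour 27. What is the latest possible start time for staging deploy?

3

Nothing follows post-deploy verification; the deadline of hour 27 is its only limit. It must start by 27 − 3 = hour 24.
Production deploy has to be done before post-deploy verification (must start by hour 24, minus 3-hour gap → hour 21). That means finishing by hour 21, i.e. starting by 21 − 7 = hour 14.
Since production deploy (must start by hour 14) depends on it, load testing must finish by hour 14. Backing off its 2-hour duration gives a latest start of hour 12.
Staging deploy must finish in time for load testing (must start by hour 12); post-deploy verification (must start by hour 24). The tightest is hour 12, so staging deploy must start by 12 − 9 = hour 3.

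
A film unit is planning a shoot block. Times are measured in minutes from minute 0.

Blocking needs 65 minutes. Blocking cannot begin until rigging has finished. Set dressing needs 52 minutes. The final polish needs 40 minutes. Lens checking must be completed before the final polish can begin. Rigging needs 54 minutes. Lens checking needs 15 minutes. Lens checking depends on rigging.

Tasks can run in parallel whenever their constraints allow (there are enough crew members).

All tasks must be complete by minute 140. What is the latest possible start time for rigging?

The final polish has no dependents, so it just needs to finish by minute 140. Starting by 140 − 40 = minute 100 achieves that.
Since the final polish (must start by minute 100) depends on it, lens checking must finish by minute 100. Backing off its 15-minute duration gives a latest start of minute 85.
Blocking must finish by minute 140; it takes 65 minutes, so it must start by 140 − 65 = minute 75.
For rigging: lens checking (must start by minute 85); blocking (must start by minute 75). The most restrictive is minute 75; with a 54-minute duration, rigging must start by minute 21.

21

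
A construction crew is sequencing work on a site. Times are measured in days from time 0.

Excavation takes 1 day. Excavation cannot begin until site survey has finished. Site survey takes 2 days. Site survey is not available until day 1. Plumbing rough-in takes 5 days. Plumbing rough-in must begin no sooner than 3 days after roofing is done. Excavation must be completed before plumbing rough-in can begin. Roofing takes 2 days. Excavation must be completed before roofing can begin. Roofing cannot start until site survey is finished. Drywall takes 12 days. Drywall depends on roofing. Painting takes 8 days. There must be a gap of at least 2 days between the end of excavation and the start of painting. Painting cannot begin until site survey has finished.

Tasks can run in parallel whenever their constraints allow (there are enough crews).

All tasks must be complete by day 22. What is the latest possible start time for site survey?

Plumbing rough-in has no dependents, so it just needs to finish by day 22. Starting by 22 − 5 = day 17 achieves that.
To finish by day 22, drywall (duration 12) must start no later than day 10.
Roofing must finish in time for plumbing rough-in (must start by day 17, minus 3-day gap → day 14); drywall (must start by day 10). The tightest is day 10, so roofing must start by 10 − 2 = day 8.
Painting has no dependents, so it just needs to finish by day 22. Starting by 22 − 8 = day 14 achieves that.
Excavation must finish in time for roofing (must start by day 8); plumbing rough-in (must start by day 17); painting (must start by day 14, minus 2-day gap → day 12). The tightest is day 8, so excavation must start by 8 − 1 = day 7.
Site survey feeds excavation (must start by day 7); roofing (must start by day 8); painting (must start by day 14). Taking the minimum, site survey must finish by day 7 and start by 7 − 2 = day 5.

5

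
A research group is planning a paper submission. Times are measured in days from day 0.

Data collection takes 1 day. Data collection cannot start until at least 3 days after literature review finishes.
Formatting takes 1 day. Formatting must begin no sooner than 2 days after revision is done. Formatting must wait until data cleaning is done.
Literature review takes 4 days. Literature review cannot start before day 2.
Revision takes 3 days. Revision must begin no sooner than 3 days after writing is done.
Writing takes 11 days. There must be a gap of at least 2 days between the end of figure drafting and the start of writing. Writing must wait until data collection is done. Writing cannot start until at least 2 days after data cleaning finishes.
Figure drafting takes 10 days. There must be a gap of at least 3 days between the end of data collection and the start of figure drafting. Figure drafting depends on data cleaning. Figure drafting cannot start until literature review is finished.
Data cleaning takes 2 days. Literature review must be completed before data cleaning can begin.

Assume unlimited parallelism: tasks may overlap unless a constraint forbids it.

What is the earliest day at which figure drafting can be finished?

23

Literature review cannot begin until its own release at day 2. It runs from day 2 to 2 + 4 = day 6.
After literature review (finishes day 6), data cleaning can start at day 6 and finishes at day 8.
After literature review (finishes day 6, plus 3-day gap → day 9), data collection can start at day 9 and finishes at day 10.
Figure drafting cannot start until data collection (finishes day 10, plus 3-day gap → day 13); data cleaning (finishes day 8); literature review (finishes day 6). The controlling bound is day 13, so figure drafting finishes at 13 + 10 = day 23.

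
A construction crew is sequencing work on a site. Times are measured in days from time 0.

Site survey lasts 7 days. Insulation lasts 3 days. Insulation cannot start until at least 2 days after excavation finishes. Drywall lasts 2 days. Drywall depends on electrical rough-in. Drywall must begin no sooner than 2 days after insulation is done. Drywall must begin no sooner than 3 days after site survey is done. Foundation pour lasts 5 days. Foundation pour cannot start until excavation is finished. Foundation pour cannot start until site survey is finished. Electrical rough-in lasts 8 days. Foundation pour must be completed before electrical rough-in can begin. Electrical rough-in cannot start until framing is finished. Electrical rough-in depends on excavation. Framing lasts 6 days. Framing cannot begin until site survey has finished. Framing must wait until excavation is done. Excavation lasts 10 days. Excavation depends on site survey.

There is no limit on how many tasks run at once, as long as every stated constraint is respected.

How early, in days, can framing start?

Site survey has no prerequisites, so it starts at day 0 and finishes at day 7.
Excavation cannot begin until site survey (finishes day 7). It runs from day 7 to 7 + 10 = day 17.
Framing waits on site survey (finishes day 7); excavation (finishes day 17). The latest of these is day 17, which is the earliest framing can start.

17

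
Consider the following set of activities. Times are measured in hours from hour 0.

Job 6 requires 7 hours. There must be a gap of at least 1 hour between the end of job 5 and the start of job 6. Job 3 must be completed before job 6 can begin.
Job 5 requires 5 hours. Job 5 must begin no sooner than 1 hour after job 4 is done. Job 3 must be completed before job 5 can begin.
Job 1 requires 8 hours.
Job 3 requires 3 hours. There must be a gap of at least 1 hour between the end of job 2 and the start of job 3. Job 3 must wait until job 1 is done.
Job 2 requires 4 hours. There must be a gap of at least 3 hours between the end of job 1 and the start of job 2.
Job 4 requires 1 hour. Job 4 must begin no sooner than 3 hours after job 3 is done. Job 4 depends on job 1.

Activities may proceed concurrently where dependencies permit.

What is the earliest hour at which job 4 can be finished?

23

Job 1 can start immediately at hour 0; it finishes at hour 8.
Job 2 waits on job 1 (finishes hour 8, plus 3-hour gap → hour 11), so it starts at hour 11 and finishes at 11 + 4 = hour 15.
Job 3 needs all of job 2 (finishes hour 15, plus 1-hour gap → hour 16); job 1 (finishes hour 8). That puts its earliest start at hour 16; it finishes at 16 + 3 = hour 19.
For job 4: job 3 (finishes hour 19, plus 3-hour gap → hour 22); job 1 (finishes hour 8). Taking the maximum gives a start of hour 22, and it finishes at 22 + 1 = hour 23.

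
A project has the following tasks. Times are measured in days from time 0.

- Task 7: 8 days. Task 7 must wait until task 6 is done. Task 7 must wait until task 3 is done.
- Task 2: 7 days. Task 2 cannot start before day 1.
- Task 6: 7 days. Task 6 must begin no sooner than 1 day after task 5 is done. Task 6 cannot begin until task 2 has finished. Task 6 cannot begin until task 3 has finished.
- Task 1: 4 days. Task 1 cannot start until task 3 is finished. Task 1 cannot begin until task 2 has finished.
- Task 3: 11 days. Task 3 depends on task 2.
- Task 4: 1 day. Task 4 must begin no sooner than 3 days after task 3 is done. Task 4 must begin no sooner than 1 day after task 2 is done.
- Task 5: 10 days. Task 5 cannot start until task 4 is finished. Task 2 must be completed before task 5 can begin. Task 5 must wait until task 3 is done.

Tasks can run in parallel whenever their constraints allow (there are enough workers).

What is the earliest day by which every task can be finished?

49

Task 2 waits on its own release at day 1, so it starts at day 1 and finishes at 1 + 7 = day 8.
Task 3 waits on task 2 (finishes day 8), so it starts at day 8 and finishes at 8 + 11 = day 19.
Task 4 cannot start until task 3 (finishes day 19, plus 3-day gap → day 22); task 2 (finishes day 8, plus 1-day gap → day 9). The controlling bound is day 22, so task 4 finishes at 22 + 1 = day 23.
Task 5 needs all of task 4 (finishes day 23); task 2 (finishes day 8); task 3 (finishes day 19). That puts its earliest start at day 23; it finishes at 23 + 10 = day 33.
Task 6 needs all of task 5 (finishes day 33, plus 1-day gap → day 34); task 2 (finishes day 8); task 3 (finishes day 19). That puts its earliest start at day 34; it finishes at 34 + 7 = day 41.
Task 7 cannot start until task 6 (finishes day 41); task 3 (finishes day 19). The controlling bound is day 41, so task 7 finishes at 41 + 8 = day 49.
Task 1 cannot start until task 3 (finishes day 19); task 2 (finishes day 8). The controlling bound is day 19, so task 1 finishes at 19 + 4 = day 23.
All tasks are finished once the last one completes. Finish times: Task 1 at 23, Task 2 at 8, Task 3 at 19, Task 4 at 23, Task 5 at 33, Task 6 at 41, Task 7 at 49. The latest is day 49.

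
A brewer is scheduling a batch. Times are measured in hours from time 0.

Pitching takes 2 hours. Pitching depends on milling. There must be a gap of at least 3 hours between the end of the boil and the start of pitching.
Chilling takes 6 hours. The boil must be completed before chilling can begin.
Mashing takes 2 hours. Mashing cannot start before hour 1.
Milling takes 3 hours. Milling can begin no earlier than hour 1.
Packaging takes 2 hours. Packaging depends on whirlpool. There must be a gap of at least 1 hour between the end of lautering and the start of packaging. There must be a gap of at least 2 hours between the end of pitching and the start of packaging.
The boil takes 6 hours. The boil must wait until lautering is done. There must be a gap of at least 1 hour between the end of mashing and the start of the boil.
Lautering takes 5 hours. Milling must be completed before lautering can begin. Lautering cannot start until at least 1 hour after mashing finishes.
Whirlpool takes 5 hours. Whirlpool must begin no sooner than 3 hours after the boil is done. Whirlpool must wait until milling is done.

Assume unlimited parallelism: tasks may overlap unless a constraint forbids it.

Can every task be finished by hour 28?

Mashing cannot begin until its own release at hour 1. It runs from hour 1 to 1 + 2 = hour 3.
Milling cannot begin until its own release at hour 1. It runs from hour 1 to 1 + 3 = hour 4.
Lautering needs all of milling (finishes hour 4); mashing (finishes hour 3, plus 1-hour gap → hour 4). That puts its earliest start at hour 4; it finishes at 4 + 5 = hour 9.
The boil needs all of lautering (finishes hour 9); mashing (finishes hour 3, plus 1-hour gap → hour 4). That puts its earliest start at hour 9; it finishes at 9 + 6 = hour 15.
Pitching has to wait for milling (finishes hour 4); the boil (finishes hour 15, plus 3-hour gap → hour 18). The latest of these is hour 18, so pitching runs hour 18 to 18 + 2 = hour 20.
Chilling cannot begin until the boil (finishes hour 15). It runs from hour 15 to 15 + 6 = hour 21.
For whirlpool: the boil (finishes hour 15, plus 3-hour gap → hour 18); milling (finishes hour 4). Taking the maximum gives a start of hour 18, and it finishes at 18 + 5 = hour 23.
Packaging has to wait for whirlpool (finishes hour 23); lautering (finishes hour 9, plus 1-hour gap → hour 10); pitching (finishes hour 20, plus 2-hour gap → hour 22). The latest of these is hour 23, so packaging runs hour 23 to 23 + 2 = hour 25.
Every task is finished by hour 25, which is no later than the deadline of 28, so the schedule is feasible.

Yes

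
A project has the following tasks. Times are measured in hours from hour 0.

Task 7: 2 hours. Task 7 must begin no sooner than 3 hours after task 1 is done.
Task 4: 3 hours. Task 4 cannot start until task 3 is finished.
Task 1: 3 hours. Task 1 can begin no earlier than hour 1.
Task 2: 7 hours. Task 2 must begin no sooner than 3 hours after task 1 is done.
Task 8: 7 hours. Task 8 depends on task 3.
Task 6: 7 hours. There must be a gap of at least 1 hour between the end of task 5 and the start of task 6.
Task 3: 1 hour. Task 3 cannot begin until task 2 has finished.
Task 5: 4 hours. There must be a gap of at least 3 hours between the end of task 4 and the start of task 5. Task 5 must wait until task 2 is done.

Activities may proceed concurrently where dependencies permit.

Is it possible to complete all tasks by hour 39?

Task 1 cannot begin until its own release at hour 1. It runs from hour 1 to 1 + 3 = hour 4.
After task 1 (finishes hour 4, plus 3-hour gap → hour 7), task 7 can start at hour 7 and finishes at hour 9.
Task 2 waits on task 1 (finishes hour 4, plus 3-hour gap → hour 7), so it starts at hour 7 and finishes at 7 + 7 = hour 14.
Task 3 waits on task 2 (finishes hour 14), so it starts at hour 14 and finishes at 14 + 1 = hour 15.
Task 8 cannot begin until task 3 (finishes hour 15). It runs from hour 15 to 15 + 7 = hour 22.
After task 3 (finishes hour 15), task 4 can start at hour 15 and finishes at hour 18.
For task 5: task 4 (finishes hour 18, plus 3-hour gap → hour 21); task 2 (finishes hour 14). Taking the maximum gives a start of hour 21, and it finishes at 21 + 4 = hour 25.
After task 5 (finishes hour 25, plus 1-hour gap → hour 26), task 6 can start at hour 26 and finishes at hour 33.
Every task is finished by hour 33, which is no later than the deadline of 39, so the schedule is feasible.

Yes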